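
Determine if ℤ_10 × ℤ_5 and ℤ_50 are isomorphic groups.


Comparing ℤ_10 × ℤ_5 and ℤ_50:
gcd(10,5) = 5 ≠ 1. Max element order in ℤ_10×ℤ_5 is lcm(10,5) = 10 < 50, so it has no element of order 50

No, ℤ_10 × ℤ_5 ≇ ℤ_50


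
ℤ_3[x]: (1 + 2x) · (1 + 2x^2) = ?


Expand and collect like terms; reduce coefficients mod 3:
x^0: 1·1 = 1 ≡ 1 (mod 3)
x^1: 1·0 + 2·1 = 2 ≡ 2 (mod 3)
x^2: 1·2 + 2·0 = 2 ≡ 2 (mod 3)
x^3: 2·2 = 4 ≡ 1 (mod 3)
Result: 1 + 2x + 2x^2 + x^3

f · g = 1 + 2x + 2x^2 + x^3


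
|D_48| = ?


|D_n| = 2n (n rotations and n reflections)
|D_48| = 2×48 = 96

|D_48| = 96


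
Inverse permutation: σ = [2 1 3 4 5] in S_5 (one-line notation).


To find σ⁻¹, swap domain and range:
σ(1) = 2 → σ⁻¹(2) = 1
σ(2) = 1 → σ⁻¹(1) = 2
σ(3) = 3 → σ⁻¹(3) = 3
σ(4) = 4 → σ⁻¹(4) = 4
σ(5) = 5 → σ⁻¹(5) = 5

σ⁻¹ = [2 1 3 4 5]


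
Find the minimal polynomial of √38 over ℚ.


√38 satisfies x² - 38 = 0, irreducible over ℚ since 38 is squarefree

Minimal polynomial: x² - 38


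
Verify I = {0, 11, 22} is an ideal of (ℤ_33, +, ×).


Check ideal conditions for I = {0, 11, 22} in ℤ_33:
(1) I is an additive subgroup? Yes
(2) For r ∈ ℤ_33 and a ∈ I: r·a ∈ I? Yes

Yes, I is an ideal of ℤ_33


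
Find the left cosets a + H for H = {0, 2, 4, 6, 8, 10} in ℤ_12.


H = {0, 2, 4, 6, 8, 10}, |H| = 6
Number of cosets = |G|/|H| = 12/6 = 2
0 + H = {0, 2, 4, 6, 8, 10}
1 + H = {1, 3, 5, 7, 9, 11}

Cosets: 0+H={0,2,4,6,8,10}; 1+H={1,3,5,7,9,11}


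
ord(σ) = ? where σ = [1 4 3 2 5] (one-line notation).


Cycle decomposition: (2 4)
Cycle lengths: 2
Order = lcm(2) = 2

ord(σ) = 2


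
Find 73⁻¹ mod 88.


Use the extended Euclidean algorithm to write 1 = 73·s + 88·t; then s mod 88 is the inverse.
Euclidean algorithm:
  73 = 0·88 + 73
  88 = 1·73 + 15
  73 = 4·15 + 13
  15 = 1·13 + 2
  13 = 6·2 + 1
  2 = 2·1 + 0
gcd(73,88) = 1
Back-substitution gives: 73·(41) + 88·(-34) = 1
So 73⁻¹ ≡ 41 ≡ 41 (mod 88)
Check: 73 × 41 = 2993 ≡ 1 (mod 88) ✓

73⁻¹ ≡ 41 (mod 88)


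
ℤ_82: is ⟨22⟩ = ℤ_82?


g generates ℤ_n iff gcd(g, n) = 1
gcd(22, 82) = 2
Since gcd = 2 ≠ 1, ⟨22⟩ has order 41 < 82, so 22 is not a generator.

No, 22 does not generate ℤ_82


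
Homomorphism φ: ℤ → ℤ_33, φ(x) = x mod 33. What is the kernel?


Kernel = preimage of identity
ker(φ) = {x ∈ ℤ : x ≡ 0 (mod 33)} = 33ℤ = {0, ±33, ±66, ...}

ker(φ) = 33ℤ


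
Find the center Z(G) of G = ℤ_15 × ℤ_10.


Z(G) = {g ∈ G | gx = xg for all x ∈ G}
Direct product of abelian groups is abelian, so Z(G) = G

Z(ℤ_15 × ℤ_10) = ℤ_15 × ℤ_10


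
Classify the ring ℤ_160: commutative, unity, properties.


ℤ_160 is a commutative ring with unity 1; 160 = 2×80 is composite, so 2·80 ≡ 0 gives zero divisors (not an integral domain)
Commutative: Yes
Integral domain: No
Has unity: Yes

ℤ_160: Commutative=Yes, Unity=Yes


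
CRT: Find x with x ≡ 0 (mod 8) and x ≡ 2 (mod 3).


m₁ = 8, m₂ = 3, gcd = 1, so CRT applies. M = m₁·m₂ = 24
Let M₁ = M/m₁ = 3, M₂ = M/m₂ = 8
Find y₁ ≡ M₁⁻¹ (mod m₁): 3⁻¹ ≡ 3 (mod 8)
Find y₂ ≡ M₂⁻¹ (mod m₂): 8⁻¹ ≡ 2 (mod 3)
x = a₁·M₁·y₁ + a₂·M₂·y₂ = 0·3·3 + 2·8·2 = 32
Reduce mod 24: x ≡ 8
Check: 8 mod 8 = 0 ✓, 8 mod 3 = 2 ✓

x ≡ 8 (mod 24)


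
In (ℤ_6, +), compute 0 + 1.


Operation: addition mod 6
0 + 1 = (a + b) mod 6 with a = 0, b = 1

0 + 1 = 1


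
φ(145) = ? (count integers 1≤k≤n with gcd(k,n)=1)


Factor n: 145 = 5 × 29
φ(n) = n · ∏(1 - 1/p) over distinct primes p | n
φ(145) = 145 · (1 - 1/5) · (1 - 1/29) = 112

φ(145) = 112


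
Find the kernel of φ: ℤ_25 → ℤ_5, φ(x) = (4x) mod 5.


Kernel = preimage of identity
ker(φ) = {x ∈ ℤ_25 : 4x ≡ 0 (mod 5)}. Since 5 | 25, φ is well-defined. The kernel is the cyclic subgroup ⟨5⟩ of ℤ_25 (order 5), i.e. {0, 5, 10, 15, 20}

ker(φ) = {0, 5, 10, 15, 20}


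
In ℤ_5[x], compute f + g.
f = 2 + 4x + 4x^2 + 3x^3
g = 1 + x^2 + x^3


Add coefficients mod 5:
x^0: 2 + 1 = 3 (mod 5)
x^1: 4 + 0 = 4 (mod 5)
x^2: 4 + 1 = 0 (mod 5)
x^3: 3 + 1 = 4 (mod 5)
Result: 3 + 4x + 4x^3

f + g = 3 + 4x + 4x^3


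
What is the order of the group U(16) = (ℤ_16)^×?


U(n) is the group of units mod n; |U(n)| = φ(n)
|U(16)| = φ(16) = 8

|U(16) = (ℤ_16)^×| = 8


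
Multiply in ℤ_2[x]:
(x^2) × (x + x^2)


Expand and collect like terms; reduce coefficients mod 2:
x^0: 0·0 = 0 ≡ 0 (mod 2)
x^1: 0·1 + 0·0 = 0 ≡ 0 (mod 2)
x^2: 0·1 + 0·1 + 1·0 = 0 ≡ 0 (mod 2)
x^3: 0·1 + 1·1 = 1 ≡ 1 (mod 2)
x^4: 1·1 = 1 ≡ 1 (mod 2)
Result: x^3 + x^4

f · g = x^3 + x^4


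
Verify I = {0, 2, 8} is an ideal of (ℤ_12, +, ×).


Check ideal conditions for I = {0, 2, 8} in ℤ_12:
(1) I is an additive subgroup? No
(2) For r ∈ ℤ_12 and a ∈ I: r·a ∈ I? No  [counterexample: r=2, a=2, r·a mod 12 = 4 ∉ I]

No, I is not an ideal of ℤ_12


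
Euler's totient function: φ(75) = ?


Factor n: 75 = 3 × 5^2
φ(n) = n · ∏(1 - 1/p) over distinct primes p | n
φ(75) = 75 · (1 - 1/3) · (1 - 1/5) = 40

φ(75) = 40


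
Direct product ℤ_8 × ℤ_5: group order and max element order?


|ℤ_8 × ℤ_5| = 8 × 5 = 40
Max element order = lcm(8,5) = 40
Cyclic? Yes (gcd=1)

|ℤ_8×ℤ_5| = 40, max element order = 40


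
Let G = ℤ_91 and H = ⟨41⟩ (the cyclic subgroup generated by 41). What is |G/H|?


|⟨41⟩| = n / gcd(41, 91) = 91 / 1 = 91
H is normal (ℤ_91 is abelian).
|G/H| = |G| / |H| = 91 / 91 = 1

|G/H| = 1


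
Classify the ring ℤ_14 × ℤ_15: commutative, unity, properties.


Direct product ring; commutative with unity (1,1); but (1,0)·(0,1) = (0,0) gives zero divisors, so not an integral domain
Commutative: Yes
Integral domain: No
Has unity: Yes

ℤ_14 × ℤ_15: Commutative=Yes, Unity=Yes


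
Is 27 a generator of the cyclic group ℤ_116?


g generates ℤ_n iff gcd(g, n) = 1
gcd(27, 116) = 1
Since gcd = 1, 27 is a generator.

Yes, 27 generates ℤ_116


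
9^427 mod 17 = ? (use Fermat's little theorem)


Fermat's little theorem: if p is prime and gcd(a,p)=1, then a^(p-1) ≡ 1 (mod p)
p = 17 is prime, gcd(9,17) = 1
Reduce exponent: 427 mod 16 = 11
So 9^427 ≡ 9^11 (mod 17)
9^11 mod 17 = 15

9^427 ≡ 15 (mod 17)


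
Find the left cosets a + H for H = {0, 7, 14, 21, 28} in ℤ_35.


H = {0, 7, 14, 21, 28}, |H| = 5
Number of cosets = |G|/|H| = 35/5 = 7
0 + H = {0, 7, 14, 21, 28}
1 + H = {1, 8, 15, 22, 29}
2 + H = {2, 9, 16, 23, 30}
3 + H = {3, 10, 17, 24, 31}
4 + H = {4, 11, 18, 25, 32}
5 + H = {5, 12, 19, 26, 33}
6 + H = {6, 13, 20, 27, 34}

Cosets: 0+H={0,7,14,21,28}; 1+H={1,8,15,22,29}; 2+H={2,9,16,23,30}; 3+H={3,10,17,24,31}; 4+H={4,11,18,25,32}; 5+H={5,12,19,26,33}; 6+H={6,13,20,27,34}


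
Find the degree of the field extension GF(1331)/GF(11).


GF(1331) = GF(11^3), so the extension degree is 3

[GF(1331)/GF(11)] = 3


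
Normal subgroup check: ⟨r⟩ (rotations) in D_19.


H = ⟨r⟩ (rotations) in D_19
The rotation subgroup ⟨r⟩ has index 2 in D_19, so it is normal

Yes, normal subgroup


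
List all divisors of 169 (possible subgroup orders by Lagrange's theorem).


Lagrange's theorem: |H| divides |G|
|G| = 169
Divisors of 169: 1, 13, 169

Possible subgroup orders: {1, 13, 169}


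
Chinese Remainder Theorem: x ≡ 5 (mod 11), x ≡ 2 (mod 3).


m₁ = 11, m₂ = 3, gcd = 1, so CRT applies. M = m₁·m₂ = 33
Let M₁ = M/m₁ = 3, M₂ = M/m₂ = 11
Find y₁ ≡ M₁⁻¹ (mod m₁): 3⁻¹ ≡ 4 (mod 11)
Find y₂ ≡ M₂⁻¹ (mod m₂): 11⁻¹ ≡ 2 (mod 3)
x = a₁·M₁·y₁ + a₂·M₂·y₂ = 5·3·4 + 2·11·2 = 104
Reduce mod 33: x ≡ 5
Check: 5 mod 11 = 5 ✓, 5 mod 3 = 2 ✓

x ≡ 5 (mod 33)


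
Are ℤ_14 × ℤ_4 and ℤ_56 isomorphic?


Comparing ℤ_14 × ℤ_4 and ℤ_56:
gcd(14,4) = 2 ≠ 1. Max element order in ℤ_14×ℤ_4 is lcm(14,4) = 28 < 56, so it has no element of order 56

No, ℤ_14 × ℤ_4 ≇ ℤ_56


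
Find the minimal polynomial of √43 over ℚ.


√43 satisfies x² - 43 = 0, irreducible over ℚ since 43 is squarefree

Minimal polynomial: x² - 43


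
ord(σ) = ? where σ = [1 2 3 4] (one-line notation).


Cycle decomposition: identity (all elements fixed)
Order = 1 (identity has order 1)

ord(σ) = 1


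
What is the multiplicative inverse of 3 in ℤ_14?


Use the extended Euclidean algorithm to write 1 = 3·s + 14·t; then s mod 14 is the inverse.
Euclidean algorithm:
  3 = 0·14 + 3
  14 = 4·3 + 2
  3 = 1·2 + 1
  2 = 2·1 + 0
gcd(3,14) = 1
Back-substitution gives: 3·(5) + 14·(-1) = 1
So 3⁻¹ ≡ 5 ≡ 5 (mod 14)
Check: 3 × 5 = 15 ≡ 1 (mod 14) ✓

3⁻¹ ≡ 5 (mod 14)


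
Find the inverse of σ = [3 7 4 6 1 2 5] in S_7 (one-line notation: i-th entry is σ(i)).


To find σ⁻¹, swap domain and range:
σ(1) = 3 → σ⁻¹(3) = 1
σ(2) = 7 → σ⁻¹(7) = 2
σ(3) = 4 → σ⁻¹(4) = 3
σ(4) = 6 → σ⁻¹(6) = 4
σ(5) = 1 → σ⁻¹(1) = 5
σ(6) = 2 → σ⁻¹(2) = 6
σ(7) = 5 → σ⁻¹(5) = 7

σ⁻¹ = [5 6 1 3 7 4 2]


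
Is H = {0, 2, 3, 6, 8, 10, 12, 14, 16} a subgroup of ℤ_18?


Subgroup test for H = {0, 2, 3, 6, 8, 10, 12, 14, 16} in (ℤ_18, +):
(1) 0 ∈ H? Yes
(2) Closure: for all a,b ∈ H, (a+b) mod 18 ∈ H? No  [counterexample: 2 + 2 = 4 ∉ H]
(3) Inverses: for all a ∈ H, -a mod 18 ∈ H? No

No, H is not a subgroup of ℤ_18


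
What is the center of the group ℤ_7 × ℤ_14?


Z(G) = {g ∈ G | gx = xg for all x ∈ G}
Direct product of abelian groups is abelian, so Z(G) = G

Z(ℤ_7 × ℤ_14) = ℤ_7 × ℤ_14


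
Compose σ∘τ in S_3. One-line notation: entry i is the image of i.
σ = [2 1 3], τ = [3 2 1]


σ∘τ: apply τ first, then σ
1 →τ 3 →σ 3
2 →τ 2 →σ 1
3 →τ 1 →σ 2

σ∘τ = [3 1 2]


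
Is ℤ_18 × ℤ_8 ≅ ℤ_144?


Comparing ℤ_18 × ℤ_8 and ℤ_144:
gcd(18,8) = 2 ≠ 1. Max element order in ℤ_18×ℤ_8 is lcm(18,8) = 72 < 144, so it has no element of order 144

No, ℤ_18 × ℤ_8 ≇ ℤ_144


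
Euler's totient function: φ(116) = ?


Factor n: 116 = 2^2 × 29
φ(n) = n · ∏(1 - 1/p) over distinct primes p | n
φ(116) = 116 · (1 - 1/2) · (1 - 1/29) = 56

φ(116) = 56


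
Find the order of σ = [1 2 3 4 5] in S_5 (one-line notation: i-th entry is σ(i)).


Cycle decomposition: identity (all elements fixed)
Order = 1 (identity has order 1)

ord(σ) = 1


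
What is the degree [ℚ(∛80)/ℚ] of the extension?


∛80 has minimal polynomial x³ - 80 (irreducible over ℚ since 80 is not a perfect cube)

[ℚ(∛80)/ℚ] = 3


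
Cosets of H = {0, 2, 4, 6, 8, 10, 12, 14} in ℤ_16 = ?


H = {0, 2, 4, 6, 8, 10, 12, 14}, |H| = 8
Number of cosets = |G|/|H| = 16/8 = 2
0 + H = {0, 2, 4, 6, 8, 10, 12, 14}
1 + H = {1, 3, 5, 7, 9, 11, 13, 15}

Cosets: 0+H={0,2,4,6,8,10,12,14}; 1+H={1,3,5,7,9,11,13,15}


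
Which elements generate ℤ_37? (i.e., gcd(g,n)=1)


g generates ℤ_n iff gcd(g,n) = 1
Prime factors of 37: 37
Generators are g ∈ {1,...,36} not divisible by any of these primes.
Generators: {1, 2, 3, 4, 5, 6, 7, 8, 9, 10, 11, 12, 13, 14, 15, 16, 17, 18, 19, 20, 21, 22, 23, 24, 25, 26, 27, 28, 29, 30, 31, 32, 33, 34, 35, 36}
Number of generators = φ(37) = 36

Generators of ℤ_37 = {1, 2, 3, 4, 5, 6, 7, 8, 9, 10, 11, 12, 13, 14, 15, 16, 17, 18, 19, 20, 21, 22, 23, 24, 25, 26, 27, 28, 29, 30, 31, 32, 33, 34, 35, 36}


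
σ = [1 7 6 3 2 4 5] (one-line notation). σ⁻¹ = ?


To find σ⁻¹, swap domain and range:
σ(1) = 1 → σ⁻¹(1) = 1
σ(2) = 7 → σ⁻¹(7) = 2
σ(3) = 6 → σ⁻¹(6) = 3
σ(4) = 3 → σ⁻¹(3) = 4
σ(5) = 2 → σ⁻¹(2) = 5
σ(6) = 4 → σ⁻¹(4) = 6
σ(7) = 5 → σ⁻¹(5) = 7

σ⁻¹ = [1 5 4 6 7 3 2]


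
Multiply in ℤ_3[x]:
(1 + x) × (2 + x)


Expand and collect like terms; reduce coefficients mod 3:
x^0: 1·2 = 2 ≡ 2 (mod 3)
x^1: 1·1 + 1·2 = 3 ≡ 0 (mod 3)
x^2: 1·1 = 1 ≡ 1 (mod 3)
Result: 2 + x^2

f · g = 2 + x^2


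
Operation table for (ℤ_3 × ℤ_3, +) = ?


Elements: {(0,0), (0,1), (0,2), (1,0), (1,1), (1,2), (2,0), (2,1), (2,2)}
Operation: componentwise addition mod (3, 3)
Entry (a, b) = ((a₁+b₁) mod 3, (a₂+b₂) mod 3)

Cayley table:
      | (0,0) | (0,1) | (0,2) | (1,0) | (1,1) | (1,2) | (2,0) | (2,1) | (2,2)
(0,0) | (0,0) | (0,1) | (0,2) | (1,0) | (1,1) | (1,2) | (2,0) | (2,1) | (2,2)
(0,1) | (0,1) | (0,2) | (0,0) | (1,1) | (1,2) | (1,0) | (2,1) | (2,2) | (2,0)
(0,2) | (0,2) | (0,0) | (0,1) | (1,2) | (1,0) | (1,1) | (2,2) | (2,0) | (2,1)
(1,0) | (1,0) | (1,1) | (1,2) | (2,0) | (2,1) | (2,2) | (0,0) | (0,1) | (0,2)
(1,1) | (1,1) | (1,2) | (1,0) | (2,1) | (2,2) | (2,0) | (0,1) | (0,2) | (0,0)
(1,2) | (1,2) | (1,0) | (1,1) | (2,2) | (2,0) | (2,1) | (0,2) | (0,0) | (0,1)
(2,0) | (2,0) | (2,1) | (2,2) | (0,0) | (0,1) | (0,2) | (1,0) | (1,1) | (1,2)
(2,1) | (2,1) | (2,2) | (2,0) | (0,1) | (0,2) | (0,0) | (1,1) | (1,2) | (1,0)
(2,2) | (2,2) | (2,0) | (2,1) | (0,2) | (0,0) | (0,1) | (1,2) | (1,0) | (1,1)


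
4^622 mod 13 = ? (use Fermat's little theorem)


Fermat's little theorem: if p is prime and gcd(a,p)=1, then a^(p-1) ≡ 1 (mod p)
p = 13 is prime, gcd(4,13) = 1
Reduce exponent: 622 mod 12 = 10
So 4^622 ≡ 4^10 (mod 13)
4^10 mod 13 = 9

4^622 ≡ 9 (mod 13)


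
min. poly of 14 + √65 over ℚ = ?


Let α = 14 + √65. Then α - 14 = √65, so (α - 14)² = 65, giving α² - 28α + 131 = 0. Degree 2 and α ∉ ℚ, so this is the minimal polynomial.

Minimal polynomial: x² - 28x + 131


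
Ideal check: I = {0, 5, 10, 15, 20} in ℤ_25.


Check ideal conditions for I = {0, 5, 10, 15, 20} in ℤ_25:
(1) I is an additive subgroup? Yes
(2) For r ∈ ℤ_25 and a ∈ I: r·a ∈ I? Yes

Yes, I is an ideal of ℤ_25


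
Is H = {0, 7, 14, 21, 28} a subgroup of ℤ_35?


Subgroup test for H = {0, 7, 14, 21, 28} in (ℤ_35, +):
(1) 0 ∈ H? Yes
(2) Closure: for all a,b ∈ H, (a+b) mod 35 ∈ H? Yes
(3) Inverses: for all a ∈ H, -a mod 35 ∈ H? Yes

Yes, H is a subgroup of ℤ_35


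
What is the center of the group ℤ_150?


Z(G) = {g ∈ G | gx = xg for all x ∈ G}
ℤ_150 is abelian, so Z(G) = G

Z(ℤ_150) = ℤ_150


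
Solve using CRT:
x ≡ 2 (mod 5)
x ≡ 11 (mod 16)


m₁ = 5, m₂ = 16, gcd = 1, so CRT applies. M = m₁·m₂ = 80
Let M₁ = M/m₁ = 16, M₂ = M/m₂ = 5
Find y₁ ≡ M₁⁻¹ (mod m₁): 16⁻¹ ≡ 1 (mod 5)
Find y₂ ≡ M₂⁻¹ (mod m₂): 5⁻¹ ≡ 13 (mod 16)
x = a₁·M₁·y₁ + a₂·M₂·y₂ = 2·16·1 + 11·5·13 = 747
Reduce mod 80: x ≡ 27
Check: 27 mod 5 = 2 ✓, 27 mod 16 = 11 ✓

x ≡ 27 (mod 80)


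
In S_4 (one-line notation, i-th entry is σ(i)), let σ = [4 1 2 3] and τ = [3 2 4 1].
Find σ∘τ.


σ∘τ: apply τ first, then σ
1 →τ 3 →σ 2
2 →τ 2 →σ 1
3 →τ 4 →σ 3
4 →τ 1 →σ 4

σ∘τ = [2 1 3 4]


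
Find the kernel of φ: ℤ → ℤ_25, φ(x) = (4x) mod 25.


Kernel = preimage of identity
ker(φ) = {x ∈ ℤ : 4x ≡ 0 (mod 25)}. gcd(4,25) = 1, so 4x ≡ 0 (mod 25) ⟺ x ≡ 0 (mod 25/1 = 25). Hence ker(φ) = 25ℤ

ker(φ) = 25ℤ


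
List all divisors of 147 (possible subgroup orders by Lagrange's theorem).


Lagrange's theorem: |H| divides |G|
|G| = 147
Divisors of 147: 1, 3, 7, 21, 49, 147

Possible subgroup orders: {1, 3, 7, 21, 49, 147}


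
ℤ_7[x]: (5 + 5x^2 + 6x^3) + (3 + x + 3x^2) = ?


Add coefficients mod 7:
x^0: 5 + 3 = 1 (mod 7)
x^1: 0 + 1 = 1 (mod 7)
x^2: 5 + 3 = 1 (mod 7)
x^3: 6 + 0 = 6 (mod 7)
Result: 1 + x + x^2 + 6x^3

f + g = 1 + x + x^2 + 6x^3


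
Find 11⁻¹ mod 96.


Use the extended Euclidean algorithm to write 1 = 11·s + 96·t; then s mod 96 is the inverse.
Euclidean algorithm:
  11 = 0·96 + 11
  96 = 8·11 + 8
  11 = 1·8 + 3
  8 = 2·3 + 2
  3 = 1·2 + 1
  2 = 2·1 + 0
gcd(11,96) = 1
Back-substitution gives: 11·(35) + 96·(-4) = 1
So 11⁻¹ ≡ 35 ≡ 35 (mod 96)
Check: 11 × 35 = 385 ≡ 1 (mod 96) ✓

11⁻¹ ≡ 35 (mod 96)


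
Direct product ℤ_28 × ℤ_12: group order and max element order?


|ℤ_28 × ℤ_12| = 28 × 12 = 336
Max element order = lcm(28,12) = 84
Cyclic? No (gcd=4)

|ℤ_28×ℤ_12| = 336, max element order = 84


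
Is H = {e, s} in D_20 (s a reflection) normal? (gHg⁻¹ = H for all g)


H = {e, s} in D_20 (s a reflection)
r·s·r⁻¹ = sr⁻² ≠ s for n ≥ 3, so {e, s} is not closed under conjugation

No, not a normal subgroup


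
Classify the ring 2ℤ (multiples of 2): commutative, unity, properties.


2ℤ is a commutative ring under +,× but has no multiplicative identity (1 ∉ 2ℤ); it has no zero divisors, but without unity it is not an integral domain
Commutative: Yes
Integral domain: No
Has unity: No

2ℤ (multiples of 2): Commutative=Yes, Unity=No


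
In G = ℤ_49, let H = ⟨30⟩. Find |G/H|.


|⟨30⟩| = n / gcd(30, 49) = 49 / 1 = 49
H is normal (ℤ_49 is abelian).
|G/H| = |G| / |H| = 49 / 49 = 1

|G/H| = 1


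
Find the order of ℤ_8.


ℤ_n has n elements.

|ℤ_8| = 8


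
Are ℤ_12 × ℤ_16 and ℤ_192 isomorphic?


Comparing ℤ_12 × ℤ_16 and ℤ_192:
gcd(12,16) = 4 ≠ 1. Max element order in ℤ_12×ℤ_16 is lcm(12,16) = 48 < 192, so it has no element of order 192

No, ℤ_12 × ℤ_16 ≇ ℤ_192


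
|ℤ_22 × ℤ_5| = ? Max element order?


|ℤ_22 × ℤ_5| = 22 × 5 = 110
Max element order = lcm(22,5) = 110
Cyclic? Yes (gcd=1)

|ℤ_22×ℤ_5| = 110, max element order = 110


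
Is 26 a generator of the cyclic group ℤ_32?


g generates ℤ_n iff gcd(g, n) = 1
gcd(26, 32) = 2
Since gcd = 2 ≠ 1, ⟨26⟩ has order 16 < 32, so 26 is not a generator.

No, 26 does not generate ℤ_32


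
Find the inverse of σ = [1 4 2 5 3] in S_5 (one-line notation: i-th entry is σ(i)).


To find σ⁻¹, swap domain and range:
σ(1) = 1 → σ⁻¹(1) = 1
σ(2) = 4 → σ⁻¹(4) = 2
σ(3) = 2 → σ⁻¹(2) = 3
σ(4) = 5 → σ⁻¹(5) = 4
σ(5) = 3 → σ⁻¹(3) = 5

σ⁻¹ = [1 3 5 2 4]


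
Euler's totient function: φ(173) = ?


Factor n: 173 = 173
φ(n) = n · ∏(1 - 1/p) over distinct primes p | n
φ(173) = 173 · (1 - 1/173) = 172

φ(173) = 172


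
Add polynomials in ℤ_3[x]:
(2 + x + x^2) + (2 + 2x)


Add coefficients mod 3:
x^0: 2 + 2 = 1 (mod 3)
x^1: 1 + 2 = 0 (mod 3)
x^2: 1 + 0 = 1 (mod 3)
Result: 1 + x^2

f + g = 1 + x^2


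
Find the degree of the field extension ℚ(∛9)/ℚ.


∛9 has minimal polynomial x³ - 9 (irreducible over ℚ since 9 is not a perfect cube)

[ℚ(∛9)/ℚ] = 3


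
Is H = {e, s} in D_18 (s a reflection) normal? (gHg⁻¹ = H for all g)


H = {e, s} in D_18 (s a reflection)
r·s·r⁻¹ = sr⁻² ≠ s for n ≥ 3, so {e, s} is not closed under conjugation

No, not a normal subgroup


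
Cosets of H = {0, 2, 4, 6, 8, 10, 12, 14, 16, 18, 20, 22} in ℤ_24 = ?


H = {0, 2, 4, 6, 8, 10, 12, 14, 16, 18, 20, 22}, |H| = 12
Number of cosets = |G|/|H| = 24/12 = 2
0 + H = {0, 2, 4, 6, 8, 10, 12, 14, 16, 18, 20, 22}
1 + H = {1, 3, 5, 7, 9, 11, 13, 15, 17, 19, 21, 23}

Cosets: 0+H={0,2,4,6,8,10,12,14,16,18,20,22}; 1+H={1,3,5,7,9,11,13,15,17,19,21,23}


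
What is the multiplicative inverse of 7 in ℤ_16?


Use the extended Euclidean algorithm to write 1 = 7·s + 16·t; then s mod 16 is the inverse.
Euclidean algorithm:
  7 = 0·16 + 7
  16 = 2·7 + 2
  7 = 3·2 + 1
  2 = 2·1 + 0
gcd(7,16) = 1
Back-substitution gives: 7·(7) + 16·(-3) = 1
So 7⁻¹ ≡ 7 ≡ 7 (mod 16)
Check: 7 × 7 = 49 ≡ 1 (mod 16) ✓

7⁻¹ ≡ 7 (mod 16)


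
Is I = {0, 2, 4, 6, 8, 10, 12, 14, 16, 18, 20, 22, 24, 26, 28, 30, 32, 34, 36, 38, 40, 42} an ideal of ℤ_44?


Check ideal conditions for I = {0, 2, 4, 6, 8, 10, 12, 14, 16, 18, 20, 22, 24, 26, 28, 30, 32, 34, 36, 38, 40, 42} in ℤ_44:
(1) I is an additive subgroup? Yes
(2) For r ∈ ℤ_44 and a ∈ I: r·a ∈ I? Yes

Yes, I is an ideal of ℤ_44


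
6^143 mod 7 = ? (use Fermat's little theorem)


Fermat's little theorem: if p is prime and gcd(a,p)=1, then a^(p-1) ≡ 1 (mod p)
p = 7 is prime, gcd(6,7) = 1
Reduce exponent: 143 mod 6 = 5
So 6^143 ≡ 6^5 (mod 7)
6^5 mod 7 = 6

6^143 ≡ 6 (mod 7)


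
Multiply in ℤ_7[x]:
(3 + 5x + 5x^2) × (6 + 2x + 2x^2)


Expand and collect like terms; reduce coefficients mod 7:
x^0: 3·6 = 18 ≡ 4 (mod 7)
x^1: 3·2 + 5·6 = 36 ≡ 1 (mod 7)
x^2: 3·2 + 5·2 + 5·6 = 46 ≡ 4 (mod 7)
x^3: 5·2 + 5·2 = 20 ≡ 6 (mod 7)
x^4: 5·2 = 10 ≡ 3 (mod 7)
Result: 4 + x + 4x^2 + 6x^3 + 3x^4

f · g = 4 + x + 4x^2 + 6x^3 + 3x^4


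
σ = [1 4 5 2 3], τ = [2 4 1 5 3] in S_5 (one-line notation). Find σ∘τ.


σ∘τ: apply τ first, then σ
1 →τ 2 →σ 4
2 →τ 4 →σ 2
3 →τ 1 →σ 1
4 →τ 5 →σ 3
5 →τ 3 →σ 5

σ∘τ = [4 2 1 3 5]


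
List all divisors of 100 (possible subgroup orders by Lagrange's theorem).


Lagrange's theorem: |H| divides |G|
|G| = 100
Divisors of 100: 1, 2, 4, 5, 10, 20, 25, 50, 100

Possible subgroup orders: {1, 2, 4, 5, 10, 20, 25, 50, 100}


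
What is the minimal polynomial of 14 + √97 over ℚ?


Let α = 14 + √97. Then α - 14 = √97, so (α - 14)² = 97, giving α² - 28α + 99 = 0. Degree 2 and α ∉ ℚ, so this is the minimal polynomial.

Minimal polynomial: x² - 28x + 99


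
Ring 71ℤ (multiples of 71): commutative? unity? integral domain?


71ℤ is a commutative ring under +,× but has no multiplicative identity (1 ∉ 71ℤ); it has no zero divisors, but without unity it is not an integral domain
Commutative: Yes
Integral domain: No
Has unity: No

71ℤ (multiples of 71): Commutative=Yes, Unity=No


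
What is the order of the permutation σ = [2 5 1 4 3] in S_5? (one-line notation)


Cycle decomposition: (1 2 5 3)
Cycle lengths: 4
Order = lcm(4) = 4

ord(σ) = 4


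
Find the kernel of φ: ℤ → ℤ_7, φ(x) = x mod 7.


Kernel = preimage of identity
ker(φ) = {x ∈ ℤ : x ≡ 0 (mod 7)} = 7ℤ = {0, ±7, ±14, ...}

ker(φ) = 7ℤ


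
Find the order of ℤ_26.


ℤ_n has n elements.

|ℤ_26| = 26


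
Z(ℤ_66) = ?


Z(G) = {g ∈ G | gx = xg for all x ∈ G}
ℤ_66 is abelian, so Z(G) = G

Z(ℤ_66) = ℤ_66


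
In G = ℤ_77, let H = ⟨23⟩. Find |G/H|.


|⟨23⟩| = n / gcd(23, 77) = 77 / 1 = 77
H is normal (ℤ_77 is abelian).
|G/H| = |G| / |H| = 77 / 77 = 1

|G/H| = 1


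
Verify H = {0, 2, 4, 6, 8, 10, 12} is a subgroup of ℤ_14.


Subgroup test for H = {0, 2, 4, 6, 8, 10, 12} in (ℤ_14, +):
(1) 0 ∈ H? Yes
(2) Closure: for all a,b ∈ H, (a+b) mod 14 ∈ H? Yes
(3) Inverses: for all a ∈ H, -a mod 14 ∈ H? Yes

Yes, H is a subgroup of ℤ_14


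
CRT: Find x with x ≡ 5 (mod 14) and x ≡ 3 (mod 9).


m₁ = 14, m₂ = 9, gcd = 1, so CRT applies. M = m₁·m₂ = 126
Let M₁ = M/m₁ = 9, M₂ = M/m₂ = 14
Find y₁ ≡ M₁⁻¹ (mod m₁): 9⁻¹ ≡ 11 (mod 14)
Find y₂ ≡ M₂⁻¹ (mod m₂): 14⁻¹ ≡ 2 (mod 9)
x = a₁·M₁·y₁ + a₂·M₂·y₂ = 5·9·11 + 3·14·2 = 579
Reduce mod 126: x ≡ 75
Check: 75 mod 14 = 5 ✓, 75 mod 9 = 3 ✓

x ≡ 75 (mod 126)


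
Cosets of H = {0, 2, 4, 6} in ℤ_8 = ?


H = {0, 2, 4, 6}, |H| = 4
Number of cosets = |G|/|H| = 8/4 = 2
0 + H = {0, 2, 4, 6}
1 + H = {1, 3, 5, 7}

Cosets: 0+H={0,2,4,6}; 1+H={1,3,5,7}


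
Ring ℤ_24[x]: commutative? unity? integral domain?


ℤ_24 has zero divisors (2·12 ≡ 0), and these lift to constant zero divisors in ℤ_24[x]; so not an integral domain
Commutative: Yes
Integral domain: No
Has unity: Yes

ℤ_24[x]: Commutative=Yes, Unity=Yes


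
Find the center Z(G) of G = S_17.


Z(G) = {g ∈ G | gx = xg for all x ∈ G}
S_n is non-abelian for n ≥ 3; Z(S_17) is trivial

Z(S_17) = {e}


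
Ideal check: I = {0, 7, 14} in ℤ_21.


Check ideal conditions for I = {0, 7, 14} in ℤ_21:
(1) I is an additive subgroup? Yes
(2) For r ∈ ℤ_21 and a ∈ I: r·a ∈ I? Yes

Yes, I is an ideal of ℤ_21


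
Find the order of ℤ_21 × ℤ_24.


|A × B| = |A| · |B|
|ℤ_21 × ℤ_24| = 21 × 24 = 504

|ℤ_21 × ℤ_24| = 504


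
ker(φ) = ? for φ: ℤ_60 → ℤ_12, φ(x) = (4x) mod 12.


Kernel = preimage of identity
ker(φ) = {x ∈ ℤ_60 : 4x ≡ 0 (mod 12)}. Since 12 | 60, φ is well-defined. The kernel is the cyclic subgroup ⟨3⟩ of ℤ_60 (order 20), i.e. {0, 3, 6, 9, 12, 15, 18, 21, 24, 27, 30, 33, 36, 39, 42, 45, 48, 51, 54, 57}

ker(φ) = {0, 3, 6, 9, 12, 15, 18, 21, 24, 27, 30, 33, 36, 39, 42, 45, 48, 51, 54, 57}


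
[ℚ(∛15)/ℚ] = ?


∛15 has minimal polynomial x³ - 15 (irreducible over ℚ since 15 is not a perfect cube)

[ℚ(∛15)/ℚ] = 3


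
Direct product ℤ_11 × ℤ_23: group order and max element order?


|ℤ_11 × ℤ_23| = 11 × 23 = 253
Max element order = lcm(11,23) = 253
Cyclic? Yes (gcd=1)

|ℤ_11×ℤ_23| = 253, max element order = 253


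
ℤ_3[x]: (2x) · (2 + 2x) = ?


Expand and collect like terms; reduce coefficients mod 3:
x^0: 0·2 = 0 ≡ 0 (mod 3)
x^1: 0·2 + 2·2 = 4 ≡ 1 (mod 3)
x^2: 2·2 = 4 ≡ 1 (mod 3)
Result: x + x^2

f · g = x + x^2


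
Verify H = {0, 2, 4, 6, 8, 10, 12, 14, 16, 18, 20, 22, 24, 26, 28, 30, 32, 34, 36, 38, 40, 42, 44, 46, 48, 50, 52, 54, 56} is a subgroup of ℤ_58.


Subgroup test for H = {0, 2, 4, 6, 8, 10, 12, 14, 16, 18, 20, 22, 24, 26, 28, 30, 32, 34, 36, 38, 40, 42, 44, 46, 48, 50, 52, 54, 56} in (ℤ_58, +):
(1) 0 ∈ H? Yes
(2) Closure: for all a,b ∈ H, (a+b) mod 58 ∈ H? Yes
(3) Inverses: for all a ∈ H, -a mod 58 ∈ H? Yes

Yes, H is a subgroup of ℤ_58


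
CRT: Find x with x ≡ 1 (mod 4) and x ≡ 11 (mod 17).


m₁ = 4, m₂ = 17, gcd = 1, so CRT applies. M = m₁·m₂ = 68
Let M₁ = M/m₁ = 17, M₂ = M/m₂ = 4
Find y₁ ≡ M₁⁻¹ (mod m₁): 17⁻¹ ≡ 1 (mod 4)
Find y₂ ≡ M₂⁻¹ (mod m₂): 4⁻¹ ≡ 13 (mod 17)
x = a₁·M₁·y₁ + a₂·M₂·y₂ = 1·17·1 + 11·4·13 = 589
Reduce mod 68: x ≡ 45
Check: 45 mod 4 = 1 ✓, 45 mod 17 = 11 ✓

x ≡ 45 (mod 68)


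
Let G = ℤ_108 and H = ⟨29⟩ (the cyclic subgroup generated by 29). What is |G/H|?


|⟨29⟩| = n / gcd(29, 108) = 108 / 1 = 108
H is normal (ℤ_108 is abelian).
|G/H| = |G| / |H| = 108 / 108 = 1

|G/H| = 1


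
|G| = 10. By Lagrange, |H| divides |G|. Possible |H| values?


Lagrange's theorem: |H| divides |G|
|G| = 10
Divisors of 10: 1, 2, 5, 10

Possible subgroup orders: {1, 2, 5, 10}


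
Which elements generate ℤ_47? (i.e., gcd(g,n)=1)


g generates ℤ_n iff gcd(g,n) = 1
Prime factors of 47: 47
Generators are g ∈ {1,...,46} not divisible by any of these primes.
Generators: {1, 2, 3, 4, 5, 6, 7, 8, 9, 10, 11, 12, 13, 14, 15, 16, 17, 18, 19, 20, 21, 22, 23, 24, 25, 26, 27, 28, 29, 30, 31, 32, 33, 34, 35, 36, 37, 38, 39, 40, 41, 42, 43, 44, 45, 46}
Number of generators = φ(47) = 46

Generators of ℤ_47 = {1, 2, 3, 4, 5, 6, 7, 8, 9, 10, 11, 12, 13, 14, 15, 16, 17, 18, 19, 20, 21, 22, 23, 24, 25, 26, 27, 28, 29, 30, 31, 32, 33, 34, 35, 36, 37, 38, 39, 40, 41, 42, 43, 44, 45, 46}


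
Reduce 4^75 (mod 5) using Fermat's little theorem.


Fermat's little theorem: if p is prime and gcd(a,p)=1, then a^(p-1) ≡ 1 (mod p)
p = 5 is prime, gcd(4,5) = 1
Reduce exponent: 75 mod 4 = 3
So 4^75 ≡ 4^3 (mod 5)
4^3 mod 5 = 4

4^75 ≡ 4 (mod 5)


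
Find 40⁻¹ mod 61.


Use the extended Euclidean algorithm to write 1 = 40·s + 61·t; then s mod 61 is the inverse.
Euclidean algorithm:
  40 = 0·61 + 40
  61 = 1·40 + 21
  40 = 1·21 + 19
  21 = 1·19 + 2
  19 = 9·2 + 1
  2 = 2·1 + 0
gcd(40,61) = 1
Back-substitution gives: 40·(29) + 61·(-19) = 1
So 40⁻¹ ≡ 29 ≡ 29 (mod 61)
Check: 40 × 29 = 1160 ≡ 1 (mod 61) ✓

40⁻¹ ≡ 29 (mod 61)


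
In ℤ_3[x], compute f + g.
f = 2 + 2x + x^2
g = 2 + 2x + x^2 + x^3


Add coefficients mod 3:
x^0: 2 + 2 = 1 (mod 3)
x^1: 2 + 2 = 1 (mod 3)
x^2: 1 + 1 = 2 (mod 3)
x^3: 0 + 1 = 1 (mod 3)
Result: 1 + x + 2x^2 + x^3

f + g = 1 + x + 2x^2 + x^3


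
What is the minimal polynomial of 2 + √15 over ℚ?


Let α = 2 + √15. Then α - 2 = √15, so (α - 2)² = 15, giving α² - 4α - 11 = 0. Degree 2 and α ∉ ℚ, so this is the minimal polynomial.

Minimal polynomial: x² - 4x - 11


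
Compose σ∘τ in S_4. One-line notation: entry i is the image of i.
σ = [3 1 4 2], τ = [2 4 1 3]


σ∘τ: apply τ first, then σ
1 →τ 2 →σ 1
2 →τ 4 →σ 2
3 →τ 1 →σ 3
4 →τ 3 →σ 4

σ∘τ = [1 2 3 4]


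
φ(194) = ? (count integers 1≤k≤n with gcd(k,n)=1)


Factor n: 194 = 2 × 97
φ(n) = n · ∏(1 - 1/p) over distinct primes p | n
φ(194) = 194 · (1 - 1/2) · (1 - 1/97) = 96

φ(194) = 96


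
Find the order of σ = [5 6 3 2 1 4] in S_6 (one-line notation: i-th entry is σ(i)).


Cycle decomposition: (1 5) (2 6 4)
Cycle lengths: 2, 3
Order = lcm(2, 3) = 6

ord(σ) = 6


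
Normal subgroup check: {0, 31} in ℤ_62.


H = {0, 31} in ℤ_62
ℤ_62 is abelian; every subgroup of an abelian group is normal

Yes, normal subgroup


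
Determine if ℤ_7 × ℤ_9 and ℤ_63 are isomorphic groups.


Comparing ℤ_7 × ℤ_9 and ℤ_63:
gcd(7,9) = 1, so ℤ_7 × ℤ_9 ≅ ℤ_63 (CRT)

Yes, ℤ_7 × ℤ_9 ≅ ℤ_63


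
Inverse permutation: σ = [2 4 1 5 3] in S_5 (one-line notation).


To find σ⁻¹, swap domain and range:
σ(1) = 2 → σ⁻¹(2) = 1
σ(2) = 4 → σ⁻¹(4) = 2
σ(3) = 1 → σ⁻¹(1) = 3
σ(4) = 5 → σ⁻¹(5) = 4
σ(5) = 3 → σ⁻¹(3) = 5

σ⁻¹ = [3 1 5 2 4]


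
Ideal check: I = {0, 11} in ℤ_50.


Check ideal conditions for I = {0, 11} in ℤ_50:
(1) I is an additive subgroup? No
(2) For r ∈ ℤ_50 and a ∈ I: r·a ∈ I? No  [counterexample: r=2, a=11, r·a mod 50 = 22 ∉ I]

No, I is not an ideal of ℤ_50


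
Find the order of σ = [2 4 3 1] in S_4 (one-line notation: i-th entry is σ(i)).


Cycle decomposition: (1 2 4)
Cycle lengths: 3
Order = lcm(3) = 3

ord(σ) = 3


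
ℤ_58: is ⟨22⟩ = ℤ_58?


g generates ℤ_n iff gcd(g, n) = 1
gcd(22, 58) = 2
Since gcd = 2 ≠ 1, ⟨22⟩ has order 29 < 58, so 22 is not a generator.

No, 22 does not generate ℤ_58


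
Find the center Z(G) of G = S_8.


Z(G) = {g ∈ G | gx = xg for all x ∈ G}
S_n is non-abelian for n ≥ 3; Z(S_8) is trivial

Z(S_8) = {e}


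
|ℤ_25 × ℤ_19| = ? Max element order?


|ℤ_25 × ℤ_19| = 25 × 19 = 475
Max element order = lcm(25,19) = 475
Cyclic? Yes (gcd=1)

|ℤ_25×ℤ_19| = 475, max element order = 475


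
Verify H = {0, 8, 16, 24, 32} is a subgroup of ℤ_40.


Subgroup test for H = {0, 8, 16, 24, 32} in (ℤ_40, +):
(1) 0 ∈ H? Yes
(2) Closure: for all a,b ∈ H, (a+b) mod 40 ∈ H? Yes
(3) Inverses: for all a ∈ H, -a mod 40 ∈ H? Yes

Yes, H is a subgroup of ℤ_40


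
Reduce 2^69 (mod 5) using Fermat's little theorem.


Fermat's little theorem: if p is prime and gcd(a,p)=1, then a^(p-1) ≡ 1 (mod p)
p = 5 is prime, gcd(2,5) = 1
Reduce exponent: 69 mod 4 = 1
So 2^69 ≡ 2^1 (mod 5)
2^1 mod 5 = 2

2^69 ≡ 2 (mod 5)


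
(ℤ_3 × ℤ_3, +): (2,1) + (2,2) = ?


Operation: componentwise addition mod (3, 3)
(2,1) + (2,2) = ((a₁+b₁) mod 3, (a₂+b₂) mod 3) with a = (2,1), b = (2,2)

(2,1) + (2,2) = (1,0)


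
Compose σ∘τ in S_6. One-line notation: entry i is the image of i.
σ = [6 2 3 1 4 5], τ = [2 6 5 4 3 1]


σ∘τ: apply τ first, then σ
1 →τ 2 →σ 2
2 →τ 6 →σ 5
3 →τ 5 →σ 4
4 →τ 4 →σ 1
5 →τ 3 →σ 3
6 →τ 1 →σ 6

σ∘τ = [2 5 4 1 3 6]


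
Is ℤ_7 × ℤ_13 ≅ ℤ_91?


Comparing ℤ_7 × ℤ_13 and ℤ_91:
gcd(7,13) = 1, so ℤ_7 × ℤ_13 ≅ ℤ_91 (CRT)

Yes, ℤ_7 × ℤ_13 ≅ ℤ_91


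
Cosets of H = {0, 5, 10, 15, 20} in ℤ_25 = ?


H = {0, 5, 10, 15, 20}, |H| = 5
Number of cosets = |G|/|H| = 25/5 = 5
0 + H = {0, 5, 10, 15, 20}
1 + H = {1, 6, 11, 16, 21}
2 + H = {2, 7, 12, 17, 22}
3 + H = {3, 8, 13, 18, 23}
4 + H = {4, 9, 14, 19, 24}

Cosets: 0+H={0,5,10,15,20}; 1+H={1,6,11,16,21}; 2+H={2,7,12,17,22}; 3+H={3,8,13,18,23}; 4+H={4,9,14,19,24}


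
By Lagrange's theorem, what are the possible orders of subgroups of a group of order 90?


Lagrange's theorem: |H| divides |G|
|G| = 90
Divisors of 90: 1, 2, 3, 5, 6, 9, 10, 15, 18, 30, 45, 90

Possible subgroup orders: {1, 2, 3, 5, 6, 9, 10, 15, 18, 30, 45, 90}


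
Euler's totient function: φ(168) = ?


Factor n: 168 = 2^3 × 3 × 7
φ(n) = n · ∏(1 - 1/p) over distinct primes p | n
φ(168) = 168 · (1 - 1/2) · (1 - 1/3) · (1 - 1/7) = 48

φ(168) = 48


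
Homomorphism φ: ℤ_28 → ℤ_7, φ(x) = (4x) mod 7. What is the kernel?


Kernel = preimage of identity
ker(φ) = {x ∈ ℤ_28 : 4x ≡ 0 (mod 7)}. Since 7 | 28, φ is well-defined. The kernel is the cyclic subgroup ⟨7⟩ of ℤ_28 (order 4), i.e. {0, 7, 14, 21}

ker(φ) = {0, 7, 14, 21}


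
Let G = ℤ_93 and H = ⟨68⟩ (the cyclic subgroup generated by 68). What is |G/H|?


|⟨68⟩| = n / gcd(68, 93) = 93 / 1 = 93
H is normal (ℤ_93 is abelian).
|G/H| = |G| / |H| = 93 / 93 = 1

|G/H| = 1


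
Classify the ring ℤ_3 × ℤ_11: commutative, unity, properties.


Direct product ring; commutative with unity (1,1); but (1,0)·(0,1) = (0,0) gives zero divisors, so not an integral domain
Commutative: Yes
Integral domain: No
Has unity: Yes

ℤ_3 × ℤ_11: Commutative=Yes, Unity=Yes


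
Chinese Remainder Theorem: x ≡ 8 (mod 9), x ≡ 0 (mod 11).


m₁ = 9, m₂ = 11, gcd = 1, so CRT applies. M = m₁·m₂ = 99
Let M₁ = M/m₁ = 11, M₂ = M/m₂ = 9
Find y₁ ≡ M₁⁻¹ (mod m₁): 11⁻¹ ≡ 5 (mod 9)
Find y₂ ≡ M₂⁻¹ (mod m₂): 9⁻¹ ≡ 5 (mod 11)
x = a₁·M₁·y₁ + a₂·M₂·y₂ = 8·11·5 + 0·9·5 = 440
Reduce mod 99: x ≡ 44
Check: 44 mod 9 = 8 ✓, 44 mod 11 = 0 ✓

x ≡ 44 (mod 99)


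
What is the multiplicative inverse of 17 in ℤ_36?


Use the extended Euclidean algorithm to write 1 = 17·s + 36·t; then s mod 36 is the inverse.
Euclidean algorithm:
  17 = 0·36 + 17
  36 = 2·17 + 2
  17 = 8·2 + 1
  2 = 2·1 + 0
gcd(17,36) = 1
Back-substitution gives: 17·(17) + 36·(-8) = 1
So 17⁻¹ ≡ 17 ≡ 17 (mod 36)
Check: 17 × 17 = 289 ≡ 1 (mod 36) ✓

17⁻¹ ≡ 17 (mod 36)


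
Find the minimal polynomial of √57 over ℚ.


√57 satisfies x² - 57 = 0, irreducible over ℚ since 57 is squarefree

Minimal polynomial: x² - 57


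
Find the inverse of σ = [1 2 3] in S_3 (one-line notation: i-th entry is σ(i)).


To find σ⁻¹, swap domain and range:
σ(1) = 1 → σ⁻¹(1) = 1
σ(2) = 2 → σ⁻¹(2) = 2
σ(3) = 3 → σ⁻¹(3) = 3

σ⁻¹ = [1 2 3]


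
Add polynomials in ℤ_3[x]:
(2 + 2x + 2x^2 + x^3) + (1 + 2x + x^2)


Add coefficients mod 3:
x^0: 2 + 1 = 0 (mod 3)
x^1: 2 + 2 = 1 (mod 3)
x^2: 2 + 1 = 0 (mod 3)
x^3: 1 + 0 = 1 (mod 3)
Result: x + x^3

f + g = x + x^3


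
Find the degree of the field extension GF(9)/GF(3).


GF(9) = GF(3^2), so the extension degree is 2

[GF(9)/GF(3)] = 2


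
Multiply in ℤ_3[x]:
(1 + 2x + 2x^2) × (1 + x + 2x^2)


Expand and collect like terms; reduce coefficients mod 3:
x^0: 1·1 = 1 ≡ 1 (mod 3)
x^1: 1·1 + 2·1 = 3 ≡ 0 (mod 3)
x^2: 1·2 + 2·1 + 2·1 = 6 ≡ 0 (mod 3)
x^3: 2·2 + 2·1 = 6 ≡ 0 (mod 3)
x^4: 2·2 = 4 ≡ 1 (mod 3)
Result: 1 + x^4

f · g = 1 + x^4


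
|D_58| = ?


|D_n| = 2n (n rotations and n reflections)
|D_58| = 2×58 = 116

|D_58| = 116


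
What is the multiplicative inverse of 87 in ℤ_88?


Use the extended Euclidean algorithm to write 1 = 87·s + 88·t; then s mod 88 is the inverse.
Euclidean algorithm:
  87 = 0·88 + 87
  88 = 1·87 + 1
  87 = 87·1 + 0
gcd(87,88) = 1
Back-substitution gives: 87·(-1) + 88·(1) = 1
So 87⁻¹ ≡ -1 ≡ 87 (mod 88)
Check: 87 × 87 = 7569 ≡ 1 (mod 88) ✓

87⁻¹ ≡ 87 (mod 88)


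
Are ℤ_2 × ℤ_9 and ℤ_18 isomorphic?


Comparing ℤ_2 × ℤ_9 and ℤ_18:
gcd(2,9) = 1, so ℤ_2 × ℤ_9 ≅ ℤ_18 (CRT)

Yes, ℤ_2 × ℤ_9 ≅ ℤ_18


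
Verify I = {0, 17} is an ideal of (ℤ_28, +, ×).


Check ideal conditions for I = {0, 17} in ℤ_28:
(1) I is an additive subgroup? No
(2) For r ∈ ℤ_28 and a ∈ I: r·a ∈ I? No  [counterexample: r=2, a=17, r·a mod 28 = 6 ∉ I]

No, I is not an ideal of ℤ_28


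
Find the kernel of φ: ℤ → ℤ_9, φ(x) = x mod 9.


Kernel = preimage of identity
ker(φ) = {x ∈ ℤ : x ≡ 0 (mod 9)} = 9ℤ = {0, ±9, ±18, ...}

ker(φ) = 9ℤ


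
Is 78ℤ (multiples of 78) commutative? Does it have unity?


78ℤ is a commutative ring under +,× but has no multiplicative identity (1 ∉ 78ℤ); it has no zero divisors, but without unity it is not an integral domain
Commutative: Yes
Integral domain: No
Has unity: No

78ℤ (multiples of 78): Commutative=Yes, Unity=No


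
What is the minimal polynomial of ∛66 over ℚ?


∛66 satisfies x³ - 66 = 0, irreducible over ℚ (no rational root; 66 is not a perfect cube)

Minimal polynomial: x³ - 66


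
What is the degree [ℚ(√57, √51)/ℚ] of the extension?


[ℚ(√57,√51):ℚ] = [ℚ(√57,√51):ℚ(√57)]·[ℚ(√57):ℚ] = 2·2 = 4

[ℚ(√57, √51)/ℚ] = 4


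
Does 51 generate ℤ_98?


g generates ℤ_n iff gcd(g, n) = 1
gcd(51, 98) = 1
Since gcd = 1, 51 is a generator.

Yes, 51 generates ℤ_98


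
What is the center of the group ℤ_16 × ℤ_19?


Z(G) = {g ∈ G | gx = xg for all x ∈ G}
Direct product of abelian groups is abelian, so Z(G) = G

Z(ℤ_16 × ℤ_19) = ℤ_16 × ℤ_19


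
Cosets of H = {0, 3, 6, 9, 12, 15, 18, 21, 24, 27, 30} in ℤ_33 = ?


H = {0, 3, 6, 9, 12, 15, 18, 21, 24, 27, 30}, |H| = 11
Number of cosets = |G|/|H| = 33/11 = 3
0 + H = {0, 3, 6, 9, 12, 15, 18, 21, 24, 27, 30}
1 + H = {1, 4, 7, 10, 13, 16, 19, 22, 25, 28, 31}
2 + H = {2, 5, 8, 11, 14, 17, 20, 23, 26, 29, 32}

Cosets: 0+H={0,3,6,9,12,15,18,21,24,27,30}; 1+H={1,4,7,10,13,16,19,22,25,28,31}; 2+H={2,5,8,11,14,17,20,23,26,29,32}


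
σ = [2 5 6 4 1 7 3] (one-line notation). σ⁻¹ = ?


To find σ⁻¹, swap domain and range:
σ(1) = 2 → σ⁻¹(2) = 1
σ(2) = 5 → σ⁻¹(5) = 2
σ(3) = 6 → σ⁻¹(6) = 3
σ(4) = 4 → σ⁻¹(4) = 4
σ(5) = 1 → σ⁻¹(1) = 5
σ(6) = 7 → σ⁻¹(7) = 6
σ(7) = 3 → σ⁻¹(3) = 7

σ⁻¹ = [5 1 7 4 2 3 6]


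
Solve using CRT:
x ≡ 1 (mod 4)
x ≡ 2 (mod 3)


m₁ = 4, m₂ = 3, gcd = 1, so CRT applies. M = m₁·m₂ = 12
Let M₁ = M/m₁ = 3, M₂ = M/m₂ = 4
Find y₁ ≡ M₁⁻¹ (mod m₁): 3⁻¹ ≡ 3 (mod 4)
Find y₂ ≡ M₂⁻¹ (mod m₂): 4⁻¹ ≡ 1 (mod 3)
x = a₁·M₁·y₁ + a₂·M₂·y₂ = 1·3·3 + 2·4·1 = 17
Reduce mod 12: x ≡ 5
Check: 5 mod 4 = 1 ✓, 5 mod 3 = 2 ✓

x ≡ 5 (mod 12)


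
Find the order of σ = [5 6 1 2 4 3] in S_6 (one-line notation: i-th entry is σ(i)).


Cycle decomposition: (1 5 4 2 6 3)
Cycle lengths: 6
Order = lcm(6) = 6

ord(σ) = 6


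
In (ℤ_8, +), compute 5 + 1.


Operation: addition mod 8
5 + 1 = (a + b) mod 8 with a = 5, b = 1

5 + 1 = 6


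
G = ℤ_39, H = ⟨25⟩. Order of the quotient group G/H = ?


|⟨25⟩| = n / gcd(25, 39) = 39 / 1 = 39
H is normal (ℤ_39 is abelian).
|G/H| = |G| / |H| = 39 / 39 = 1

|G/H| = 1


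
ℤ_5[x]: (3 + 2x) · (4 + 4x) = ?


Expand and collect like terms; reduce coefficients mod 5:
x^0: 3·4 = 12 ≡ 2 (mod 5)
x^1: 3·4 + 2·4 = 20 ≡ 0 (mod 5)
x^2: 2·4 = 8 ≡ 3 (mod 5)
Result: 2 + 3x^2

f · g = 2 + 3x^2


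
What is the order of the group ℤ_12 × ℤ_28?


|A × B| = |A| · |B|
|ℤ_12 × ℤ_28| = 12 × 28 = 336

|ℤ_12 × ℤ_28| = 336


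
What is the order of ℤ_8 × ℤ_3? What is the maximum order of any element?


|ℤ_8 × ℤ_3| = 8 × 3 = 24
Max element order = lcm(8,3) = 24
Cyclic? Yes (gcd=1)

|ℤ_8×ℤ_3| = 24, max element order = 24
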